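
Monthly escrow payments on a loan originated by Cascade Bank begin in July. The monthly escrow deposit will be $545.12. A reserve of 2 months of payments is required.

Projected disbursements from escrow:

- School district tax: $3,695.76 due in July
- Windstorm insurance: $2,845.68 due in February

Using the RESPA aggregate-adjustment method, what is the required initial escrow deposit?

Cushion = 2 × $545.12 = $1,090.24
Trial balance (start $0, +$545.12 each month, − disbursements):
  Jul: +$545.12 − $3,695.76 → -$3,150.64
  Aug: +$545.12 → -$2,605.52
  Sep: +$545.12 → -$2,060.40
  Oct: +$545.12 → -$1,515.28
  Nov: +$545.12 → -$970.16
  Dec: +$545.12 → -$425.04
  Jan: +$545.12 → $120.08
  Feb: +$545.12 − $2,845.68 → -$2,180.48
  Mar: +$545.12 → -$1,635.36
  Apr: +$545.12 → -$1,090.24
  May: +$545.12 → -$545.12
  Jun: +$545.12 → $0.00
Lowest trial balance = -$3,150.64 (Jul)
Initial deposit = cushion − low point = $1,090.24 − (-$3,150.64) = $4,240.88

$4,240.88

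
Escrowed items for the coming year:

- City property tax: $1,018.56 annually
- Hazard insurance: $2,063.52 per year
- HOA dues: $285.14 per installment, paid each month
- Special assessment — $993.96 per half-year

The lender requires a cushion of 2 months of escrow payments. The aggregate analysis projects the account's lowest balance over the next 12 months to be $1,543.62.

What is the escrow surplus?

City property tax — $1,018.56 per year
Hazard insurance — $2,063.52 per year
HOA dues — $285.14 × 12 = $3,421.68 per year
Special assessment — $993.96 × 2 = $1,987.92 per year
Annual escrow total = $1,018.56 + $2,063.52 + $3,421.68 + $1,987.92 = $8,491.68
Per month = $8,491.68 / 12 = $707.64
Required reserve = 2 × $707.64 = $1,415.28
Excess over cushion: $1,543.62 − $1,415.28 = $128.34

$128.34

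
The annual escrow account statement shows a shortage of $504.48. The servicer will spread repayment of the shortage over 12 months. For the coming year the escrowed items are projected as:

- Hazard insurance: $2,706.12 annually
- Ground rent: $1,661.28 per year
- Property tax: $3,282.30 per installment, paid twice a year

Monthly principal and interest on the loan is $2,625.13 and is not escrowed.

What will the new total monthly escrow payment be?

Hazard insurance: $2,706.12 per year
Ground rent: $1,661.28 per year
Property tax: $3,282.30 × 2 = $6,564.60 per year
Total annual escrow = $2,706.12 + $1,661.28 + $6,564.60 = $10,932.00
Per month = $10,932.00 ÷ 12 = $911.00
Shortage per month = $504.48 ÷ 12 = $42.04
New monthly escrow = $911.00 + $42.04 = $953.04

$953.04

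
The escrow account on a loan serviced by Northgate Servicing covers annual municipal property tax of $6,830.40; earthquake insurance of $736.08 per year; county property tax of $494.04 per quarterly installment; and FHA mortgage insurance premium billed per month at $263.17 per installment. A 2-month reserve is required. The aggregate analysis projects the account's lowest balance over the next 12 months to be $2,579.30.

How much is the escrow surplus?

Municipal property tax: $6,830.40/yr
Earthquake insurance: $736.08/yr
County property tax: $494.04 × 4 = $1,976.16/yr
FHA mortgage insurance premium: $263.17 × 12 = $3,158.04/yr
Annual escrow total = $12,700.68
Monthly escrow = $12,700.68 ÷ 12 = $1,058.39
Required reserve = 2 × $1,058.39 = $2,116.78
Excess over cushion: $2,579.30 − $2,116.78 = $462.52

$462.52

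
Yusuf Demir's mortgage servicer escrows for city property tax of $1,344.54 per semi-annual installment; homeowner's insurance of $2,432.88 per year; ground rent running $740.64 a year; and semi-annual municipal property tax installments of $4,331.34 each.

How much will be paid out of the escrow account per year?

$14,525.28

City property tax — $1,344.54 × 2 = $2,689.08/yr
Homeowner's insurance — $2,432.88/yr
Ground rent — $740.64/yr
Municipal property tax — $4,331.34 × 2 = $8,662.68/yr
Total annual escrow = $2,689.08 + $2,432.88 + $740.64 + $8,662.68 = $14,525.28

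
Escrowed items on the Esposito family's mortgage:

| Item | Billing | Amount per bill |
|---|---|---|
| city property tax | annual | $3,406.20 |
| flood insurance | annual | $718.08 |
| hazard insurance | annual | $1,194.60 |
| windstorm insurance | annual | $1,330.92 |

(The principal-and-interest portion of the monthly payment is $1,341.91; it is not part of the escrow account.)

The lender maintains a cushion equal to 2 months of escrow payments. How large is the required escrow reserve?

$1,108.30

City property tax = $3,406.20 per year
Flood insurance = $718.08 per year
Hazard insurance = $1,194.60 per year
Windstorm insurance = $1,330.92 per year
Yearly total = $6,649.80
Base monthly escrow = $6,649.80 / 12 = $554.15
Reserve = 2 × $554.15 = $1,108.30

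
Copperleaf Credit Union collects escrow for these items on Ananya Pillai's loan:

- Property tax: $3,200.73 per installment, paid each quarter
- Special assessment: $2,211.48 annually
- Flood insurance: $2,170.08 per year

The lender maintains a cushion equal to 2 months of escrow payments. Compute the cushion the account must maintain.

$2,864.08

Property tax — $3,200.73 × 4 = $12,802.92 per year
Special assessment — $2,211.48 per year
Flood insurance — $2,170.08 per year
Yearly total = $17,184.48
Per month = $17,184.48 ÷ 12 = $1,432.04
Cushion = 2 × $1,432.04 = $2,864.08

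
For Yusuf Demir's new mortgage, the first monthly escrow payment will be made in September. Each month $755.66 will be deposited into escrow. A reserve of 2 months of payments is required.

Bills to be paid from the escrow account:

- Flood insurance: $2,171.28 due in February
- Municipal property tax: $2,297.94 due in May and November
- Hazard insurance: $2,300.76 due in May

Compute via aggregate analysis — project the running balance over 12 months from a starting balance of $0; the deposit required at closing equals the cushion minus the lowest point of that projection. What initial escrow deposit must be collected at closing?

Cushion = 2 × $755.66 = $1,511.32
Trial balance (start $0, +$755.66 each month, − disbursements):
  Sep: +$755.66 → $755.66
  Oct: +$755.66 → $1,511.32
  Nov: +$755.66 − $2,297.94 → -$30.96
  Dec: +$755.66 → $724.70
  Jan: +$755.66 → $1,480.36
  Feb: +$755.66 − $2,171.28 → $64.74
  Mar: +$755.66 → $820.40
  Apr: +$755.66 → $1,576.06
  May: +$755.66 − $4,598.70 → -$2,266.98
  Jun: +$755.66 → -$1,511.32
  Jul: +$755.66 → -$755.66
  Aug: +$755.66 → $0.00
Lowest trial balance = -$2,266.98 (May)
Initial deposit = cushion − low point = $1,511.32 − (-$2,266.98) = $3,778.30

$3,778.30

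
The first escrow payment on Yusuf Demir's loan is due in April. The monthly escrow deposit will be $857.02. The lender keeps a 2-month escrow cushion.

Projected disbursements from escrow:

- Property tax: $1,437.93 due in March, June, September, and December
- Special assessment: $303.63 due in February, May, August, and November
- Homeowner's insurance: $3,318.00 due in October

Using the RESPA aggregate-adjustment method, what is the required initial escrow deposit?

$2,543.54

Cushion = 2 × $857.02 = $1,714.04
Trial balance (start $0, +$857.02 each month, − disbursements):
  Apr: +$857.02 → $857.02
  May: +$857.02 − $303.63 → $1,410.41
  Jun: +$857.02 − $1,437.93 → $829.50
  Jul: +$857.02 → $1,686.52
  Aug: +$857.02 − $303.63 → $2,239.91
  Sep: +$857.02 − $1,437.93 → $1,659.00
  Oct: +$857.02 − $3,318.00 → -$801.98
  Nov: +$857.02 − $303.63 → -$248.59
  Dec: +$857.02 − $1,437.93 → -$829.50
  Jan: +$857.02 → $27.52
  Feb: +$857.02 − $303.63 → $580.91
  Mar: +$857.02 − $1,437.93 → $0.00
Lowest trial balance = -$829.50 (Dec)
Initial deposit = cushion − low point = $1,714.04 − (-$829.50) = $2,543.54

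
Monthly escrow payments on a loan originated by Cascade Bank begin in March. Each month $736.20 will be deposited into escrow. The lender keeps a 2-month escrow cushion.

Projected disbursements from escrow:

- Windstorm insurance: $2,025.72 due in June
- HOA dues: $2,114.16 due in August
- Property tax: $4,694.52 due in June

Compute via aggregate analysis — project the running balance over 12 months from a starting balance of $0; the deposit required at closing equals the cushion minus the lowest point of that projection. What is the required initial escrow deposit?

Cushion = 2 × $736.20 = $1,472.40
Trial balance (start $0, +$736.20 each month, − disbursements):
  Mar: +$736.20 → $736.20
  Apr: +$736.20 → $1,472.40
  May: +$736.20 → $2,208.60
  Jun: +$736.20 − $6,720.24 → -$3,775.44
  Jul: +$736.20 → -$3,039.24
  Aug: +$736.20 − $2,114.16 → -$4,417.20
  Sep: +$736.20 → -$3,681.00
  Oct: +$736.20 → -$2,944.80
  Nov: +$736.20 → -$2,208.60
  Dec: +$736.20 → -$1,472.40
  Jan: +$736.20 → -$736.20
  Feb: +$736.20 → $0.00
Lowest trial balance = -$4,417.20 (Aug)
Initial deposit = cushion − low point = $1,472.40 − (-$4,417.20) = $5,889.60

$5,889.60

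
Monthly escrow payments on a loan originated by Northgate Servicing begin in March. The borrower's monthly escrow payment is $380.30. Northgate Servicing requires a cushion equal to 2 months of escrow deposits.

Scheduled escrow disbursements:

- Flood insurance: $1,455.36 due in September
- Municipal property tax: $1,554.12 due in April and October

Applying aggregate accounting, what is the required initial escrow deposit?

Cushion = 2 × $380.30 = $760.60
Trial balance (start $0, +$380.30 each month, − disbursements):
  Mar: +$380.30 → $380.30
  Apr: +$380.30 − $1,554.12 → -$793.52
  May: +$380.30 → -$413.22
  Jun: +$380.30 → -$32.92
  Jul: +$380.30 → $347.38
  Aug: +$380.30 → $727.68
  Sep: +$380.30 − $1,455.36 → -$347.38
  Oct: +$380.30 − $1,554.12 → -$1,521.20
  Nov: +$380.30 → -$1,140.90
  Dec: +$380.30 → -$760.60
  Jan: +$380.30 → -$380.30
  Feb: +$380.30 → $0.00
Lowest trial balance = -$1,521.20 (Oct)
Initial deposit = cushion − low point = $760.60 − (-$1,521.20) = $2,281.80

$2,281.80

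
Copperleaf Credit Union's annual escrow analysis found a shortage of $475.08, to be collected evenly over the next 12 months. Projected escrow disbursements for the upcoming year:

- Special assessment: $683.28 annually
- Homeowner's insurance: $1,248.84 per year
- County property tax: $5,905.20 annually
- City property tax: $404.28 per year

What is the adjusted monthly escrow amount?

Special assessment = $683.28/yr
Homeowner's insurance = $1,248.84/yr
County property tax = $5,905.20/yr
City property tax = $404.28/yr
Total annual escrow = $683.28 + $1,248.84 + $5,905.20 + $404.28 = $8,241.60
Monthly = $8,241.60 / 12 = $686.80
Shortage per month = $475.08 / 12 = $39.59
Adjusted monthly = $686.80 + $39.59 = $726.39

$726.39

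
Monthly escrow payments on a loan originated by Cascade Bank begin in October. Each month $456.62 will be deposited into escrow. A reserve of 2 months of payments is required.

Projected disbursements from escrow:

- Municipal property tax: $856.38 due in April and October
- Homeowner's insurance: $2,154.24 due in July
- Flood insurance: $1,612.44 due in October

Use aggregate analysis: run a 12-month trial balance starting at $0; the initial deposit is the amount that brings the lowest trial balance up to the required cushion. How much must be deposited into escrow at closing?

Cushion = 2 × $456.62 = $913.24
Trial balance (start $0, +$456.62 each month, − disbursements):
  Oct: +$456.62 − $2,468.82 → -$2,012.20
  Nov: +$456.62 → -$1,555.58
  Dec: +$456.62 → -$1,098.96
  Jan: +$456.62 → -$642.34
  Feb: +$456.62 → -$185.72
  Mar: +$456.62 → $270.90
  Apr: +$456.62 − $856.38 → -$128.86
  May: +$456.62 → $327.76
  Jun: +$456.62 → $784.38
  Jul: +$456.62 − $2,154.24 → -$913.24
  Aug: +$456.62 → -$456.62
  Sep: +$456.62 → $0.00
Lowest trial balance = -$2,012.20 (Oct)
Initial deposit = cushion − low point = $913.24 − (-$2,012.20) = $2,925.44

$2,925.44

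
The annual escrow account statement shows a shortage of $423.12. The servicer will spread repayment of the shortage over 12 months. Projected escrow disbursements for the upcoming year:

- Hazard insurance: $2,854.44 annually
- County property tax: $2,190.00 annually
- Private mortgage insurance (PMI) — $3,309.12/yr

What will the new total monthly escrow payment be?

Hazard insurance — $2,854.44 per year
County property tax — $2,190.00 per year
Private mortgage insurance (PMI) — $3,309.12 per year
Total annual escrow = $2,854.44 + $2,190.00 + $3,309.12 = $8,353.56
Per month = $8,353.56 ÷ 12 = $696.13
Shortage per month = $423.12 ÷ 12 = $35.26
Adjusted monthly = $696.13 + $35.26 = $731.39

$731.39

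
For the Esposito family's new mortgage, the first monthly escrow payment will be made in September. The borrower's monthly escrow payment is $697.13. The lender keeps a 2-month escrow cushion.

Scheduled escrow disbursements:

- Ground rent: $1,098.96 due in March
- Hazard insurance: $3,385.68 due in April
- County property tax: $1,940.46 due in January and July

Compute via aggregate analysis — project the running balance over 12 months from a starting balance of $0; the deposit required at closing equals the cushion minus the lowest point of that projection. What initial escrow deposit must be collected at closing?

$2,242.32

Cushion = 2 × $697.13 = $1,394.26
Trial balance (start $0, +$697.13 each month, − disbursements):
  Sep: +$697.13 → $697.13
  Oct: +$697.13 → $1,394.26
  Nov: +$697.13 → $2,091.39
  Dec: +$697.13 → $2,788.52
  Jan: +$697.13 − $1,940.46 → $1,545.19
  Feb: +$697.13 → $2,242.32
  Mar: +$697.13 − $1,098.96 → $1,840.49
  Apr: +$697.13 − $3,385.68 → -$848.06
  May: +$697.13 → -$150.93
  Jun: +$697.13 → $546.20
  Jul: +$697.13 − $1,940.46 → -$697.13
  Aug: +$697.13 → $0.00
Lowest trial balance = -$848.06 (Apr)
Initial deposit = cushion − low point = $1,394.26 − (-$848.06) = $2,242.32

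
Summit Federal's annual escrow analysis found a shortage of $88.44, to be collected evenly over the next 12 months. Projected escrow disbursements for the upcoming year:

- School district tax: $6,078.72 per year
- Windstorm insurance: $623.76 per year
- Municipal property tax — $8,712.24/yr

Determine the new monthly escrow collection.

$1,291.93

School district tax: $6,078.72 per year
Windstorm insurance: $623.76 per year
Municipal property tax: $8,712.24 per year
Yearly total = $15,414.72
Base monthly escrow = $15,414.72 ÷ 12 = $1,284.56
Shortage spread = $88.44 / 12 = $7.37/mo
Adjusted monthly = $1,284.56 + $7.37 = $1,291.93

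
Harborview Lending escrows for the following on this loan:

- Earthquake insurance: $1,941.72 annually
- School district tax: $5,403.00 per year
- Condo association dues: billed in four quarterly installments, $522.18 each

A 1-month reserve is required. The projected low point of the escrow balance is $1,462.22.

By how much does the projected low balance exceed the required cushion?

$676.10

Earthquake insurance — $1,941.72/yr
School district tax — $5,403.00/yr
Condo association dues — $522.18 × 4 = $2,088.72/yr
Total annual escrow = $1,941.72 + $5,403.00 + $2,088.72 = $9,433.44
Monthly escrow = $9,433.44 / 12 = $786.12
Required reserve = 1 × $786.12 = $786.12
Surplus = $1,462.22 − $786.12 = $676.10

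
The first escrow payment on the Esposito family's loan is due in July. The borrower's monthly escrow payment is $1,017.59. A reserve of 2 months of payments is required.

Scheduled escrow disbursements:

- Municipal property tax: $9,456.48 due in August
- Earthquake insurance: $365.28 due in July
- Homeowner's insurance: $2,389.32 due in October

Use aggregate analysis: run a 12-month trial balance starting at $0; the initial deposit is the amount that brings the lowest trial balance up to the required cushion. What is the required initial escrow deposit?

$10,175.90

Cushion = 2 × $1,017.59 = $2,035.18
Trial balance (start $0, +$1,017.59 each month, − disbursements):
  Jul: +$1,017.59 − $365.28 → $652.31
  Aug: +$1,017.59 − $9,456.48 → -$7,786.58
  Sep: +$1,017.59 → -$6,768.99
  Oct: +$1,017.59 − $2,389.32 → -$8,140.72
  Nov: +$1,017.59 → -$7,123.13
  Dec: +$1,017.59 → -$6,105.54
  Jan: +$1,017.59 → -$5,087.95
  Feb: +$1,017.59 → -$4,070.36
  Mar: +$1,017.59 → -$3,052.77
  Apr: +$1,017.59 → -$2,035.18
  May: +$1,017.59 → -$1,017.59
  Jun: +$1,017.59 → $0.00
Lowest trial balance = -$8,140.72 (Oct)
Initial deposit = cushion − low point = $2,035.18 − (-$8,140.72) = $10,175.90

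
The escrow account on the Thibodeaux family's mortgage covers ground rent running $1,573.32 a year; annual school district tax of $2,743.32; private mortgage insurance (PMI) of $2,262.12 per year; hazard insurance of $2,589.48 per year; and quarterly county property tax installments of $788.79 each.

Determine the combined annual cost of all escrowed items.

$12,323.40

Ground rent — $1,573.32 per year
School district tax — $2,743.32 per year
Private mortgage insurance (PMI) — $2,262.12 per year
Hazard insurance — $2,589.48 per year
County property tax — $788.79 × 4 = $3,155.16 per year
Annual escrow total = $12,323.40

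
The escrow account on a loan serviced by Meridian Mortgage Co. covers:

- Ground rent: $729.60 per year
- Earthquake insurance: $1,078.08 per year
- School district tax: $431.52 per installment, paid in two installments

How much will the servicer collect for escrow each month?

$222.56

Ground rent: $729.60 per year
Earthquake insurance: $1,078.08 per year
School district tax: $431.52 × 2 = $863.04 per year
Total annual escrow = $729.60 + $1,078.08 + $863.04 = $2,670.72
Monthly escrow = $2,670.72 ÷ 12 = $222.56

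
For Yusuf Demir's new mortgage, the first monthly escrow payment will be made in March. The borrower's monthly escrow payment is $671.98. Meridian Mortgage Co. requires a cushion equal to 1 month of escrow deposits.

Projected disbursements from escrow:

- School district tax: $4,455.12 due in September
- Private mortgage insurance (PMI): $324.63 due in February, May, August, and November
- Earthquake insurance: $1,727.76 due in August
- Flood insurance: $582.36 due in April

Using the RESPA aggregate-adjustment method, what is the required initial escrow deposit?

$3,382.62

Cushion = 1 × $671.98 = $671.98
Trial balance (start $0, +$671.98 each month, − disbursements):
  Mar: +$671.98 → $671.98
  Apr: +$671.98 − $582.36 → $761.60
  May: +$671.98 − $324.63 → $1,108.95
  Jun: +$671.98 → $1,780.93
  Jul: +$671.98 → $2,452.91
  Aug: +$671.98 − $2,052.39 → $1,072.50
  Sep: +$671.98 − $4,455.12 → -$2,710.64
  Oct: +$671.98 → -$2,038.66
  Nov: +$671.98 − $324.63 → -$1,691.31
  Dec: +$671.98 → -$1,019.33
  Jan: +$671.98 → -$347.35
  Feb: +$671.98 − $324.63 → $0.00
Lowest trial balance = -$2,710.64 (Sep)
Initial deposit = cushion − low point = $671.98 − (-$2,710.64) = $3,382.62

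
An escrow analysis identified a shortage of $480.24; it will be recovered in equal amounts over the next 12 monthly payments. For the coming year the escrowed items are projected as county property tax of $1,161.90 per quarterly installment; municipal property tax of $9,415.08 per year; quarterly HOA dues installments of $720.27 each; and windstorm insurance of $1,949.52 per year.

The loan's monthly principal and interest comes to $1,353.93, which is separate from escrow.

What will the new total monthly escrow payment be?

County property tax — $1,161.90 × 4 = $4,647.60 annually
Municipal property tax — $9,415.08 annually
HOA dues — $720.27 × 4 = $2,881.08 annually
Windstorm insurance — $1,949.52 annually
Annual escrow total = $4,647.60 + $9,415.08 + $2,881.08 + $1,949.52 = $18,893.28
Base monthly escrow = $18,893.28 / 12 = $1,574.44
Shortage spread = $480.24 / 12 = $40.02/mo
Adjusted monthly = $1,574.44 + $40.02 = $1,614.46

$1,614.46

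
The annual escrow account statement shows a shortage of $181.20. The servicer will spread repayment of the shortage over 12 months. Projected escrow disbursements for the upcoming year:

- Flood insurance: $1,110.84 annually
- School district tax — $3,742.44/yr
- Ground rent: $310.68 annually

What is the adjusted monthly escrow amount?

$445.43

Flood insurance = $1,110.84 annually
School district tax = $3,742.44 annually
Ground rent = $310.68 annually
Total annual escrow = $1,110.84 + $3,742.44 + $310.68 = $5,163.96
Per month = $5,163.96 ÷ 12 = $430.33
Monthly shortage recovery: $181.20 ÷ 12 = $15.10
New monthly escrow = $430.33 + $15.10 = $445.43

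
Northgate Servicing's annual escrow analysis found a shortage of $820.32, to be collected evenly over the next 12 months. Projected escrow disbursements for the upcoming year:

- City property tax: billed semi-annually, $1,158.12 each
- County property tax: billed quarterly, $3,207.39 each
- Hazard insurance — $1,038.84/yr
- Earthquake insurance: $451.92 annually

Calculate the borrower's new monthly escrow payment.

City property tax — $1,158.12 × 2 = $2,316.24 annually
County property tax — $3,207.39 × 4 = $12,829.56 annually
Hazard insurance — $1,038.84 annually
Earthquake insurance — $451.92 annually
Annual escrow total = $2,316.24 + $12,829.56 + $1,038.84 + $451.92 = $16,636.56
Per month = $16,636.56 / 12 = $1,386.38
Monthly shortage recovery: $820.32 / 12 = $68.36
Adjusted monthly = $1,386.38 + $68.36 = $1,454.74

$1,454.74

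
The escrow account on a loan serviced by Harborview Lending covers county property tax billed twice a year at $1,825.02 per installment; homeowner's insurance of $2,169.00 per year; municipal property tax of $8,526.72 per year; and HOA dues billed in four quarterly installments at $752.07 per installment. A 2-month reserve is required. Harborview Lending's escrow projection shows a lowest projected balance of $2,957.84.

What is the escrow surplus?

County property tax = $1,825.02 × 2 = $3,650.04
Homeowner's insurance = $2,169.00
Municipal property tax = $8,526.72
HOA dues = $752.07 × 4 = $3,008.28
Yearly total = $3,650.04 + $2,169.00 + $8,526.72 + $3,008.28 = $17,354.04
Per month = $17,354.04 / 12 = $1,446.17
Required cushion = 2 × $1,446.17 = $2,892.34
Surplus = $2,957.84 − $2,892.34 = $65.50

$65.50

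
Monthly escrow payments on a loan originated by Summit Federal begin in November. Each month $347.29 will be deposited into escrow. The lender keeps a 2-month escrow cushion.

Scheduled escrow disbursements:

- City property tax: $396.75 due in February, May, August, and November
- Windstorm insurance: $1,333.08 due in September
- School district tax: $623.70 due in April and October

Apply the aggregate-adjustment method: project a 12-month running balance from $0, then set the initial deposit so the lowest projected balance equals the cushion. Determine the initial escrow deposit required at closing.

$744.04

Cushion = 2 × $347.29 = $694.58
Trial balance (start $0, +$347.29 each month, − disbursements):
  Nov: +$347.29 − $396.75 → -$49.46
  Dec: +$347.29 → $297.83
  Jan: +$347.29 → $645.12
  Feb: +$347.29 − $396.75 → $595.66
  Mar: +$347.29 → $942.95
  Apr: +$347.29 − $623.70 → $666.54
  May: +$347.29 − $396.75 → $617.08
  Jun: +$347.29 → $964.37
  Jul: +$347.29 → $1,311.66
  Aug: +$347.29 − $396.75 → $1,262.20
  Sep: +$347.29 − $1,333.08 → $276.41
  Oct: +$347.29 − $623.70 → $0.00
Lowest trial balance = -$49.46 (Nov)
Initial deposit = cushion − low point = $694.58 − (-$49.46) = $744.04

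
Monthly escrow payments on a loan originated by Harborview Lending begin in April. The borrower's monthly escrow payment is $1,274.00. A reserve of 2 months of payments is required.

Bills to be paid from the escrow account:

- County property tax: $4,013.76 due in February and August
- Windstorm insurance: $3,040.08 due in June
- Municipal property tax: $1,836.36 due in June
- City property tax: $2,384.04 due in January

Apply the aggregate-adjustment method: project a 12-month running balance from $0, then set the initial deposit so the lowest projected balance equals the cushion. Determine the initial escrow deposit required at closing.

$5,068.20

Cushion = 2 × $1,274.00 = $2,548.00
Trial balance (start $0, +$1,274.00 each month, − disbursements):
  Apr: +$1,274.00 → $1,274.00
  May: +$1,274.00 → $2,548.00
  Jun: +$1,274.00 − $4,876.44 → -$1,054.44
  Jul: +$1,274.00 → $219.56
  Aug: +$1,274.00 − $4,013.76 → -$2,520.20
  Sep: +$1,274.00 → -$1,246.20
  Oct: +$1,274.00 → $27.80
  Nov: +$1,274.00 → $1,301.80
  Dec: +$1,274.00 → $2,575.80
  Jan: +$1,274.00 − $2,384.04 → $1,465.76
  Feb: +$1,274.00 − $4,013.76 → -$1,274.00
  Mar: +$1,274.00 → $0.00
Lowest trial balance = -$2,520.20 (Aug)
Initial deposit = cushion − low point = $2,548.00 − (-$2,520.20) = $5,068.20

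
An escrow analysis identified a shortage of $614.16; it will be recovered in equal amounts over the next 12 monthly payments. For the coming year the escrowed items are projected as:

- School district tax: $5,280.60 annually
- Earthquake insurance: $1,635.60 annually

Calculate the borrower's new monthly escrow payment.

$627.53

School district tax — $5,280.60
Earthquake insurance — $1,635.60
Total per year = $6,916.20
Base monthly escrow = $6,916.20 / 12 = $576.35
Shortage per month = $614.16 ÷ 12 = $51.18
Adjusted monthly = $576.35 + $51.18 = $627.53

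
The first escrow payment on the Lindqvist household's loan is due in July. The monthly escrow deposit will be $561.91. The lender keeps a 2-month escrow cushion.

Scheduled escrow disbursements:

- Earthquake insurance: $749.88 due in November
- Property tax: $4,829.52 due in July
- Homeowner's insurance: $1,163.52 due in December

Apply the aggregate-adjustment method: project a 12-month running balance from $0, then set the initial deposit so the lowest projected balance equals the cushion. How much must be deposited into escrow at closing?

$5,391.43

Cushion = 2 × $561.91 = $1,123.82
Trial balance (start $0, +$561.91 each month, − disbursements):
  Jul: +$561.91 − $4,829.52 → -$4,267.61
  Aug: +$561.91 → -$3,705.70
  Sep: +$561.91 → -$3,143.79
  Oct: +$561.91 → -$2,581.88
  Nov: +$561.91 − $749.88 → -$2,769.85
  Dec: +$561.91 − $1,163.52 → -$3,371.46
  Jan: +$561.91 → -$2,809.55
  Feb: +$561.91 → -$2,247.64
  Mar: +$561.91 → -$1,685.73
  Apr: +$561.91 → -$1,123.82
  May: +$561.91 → -$561.91
  Jun: +$561.91 → $0.00
Lowest trial balance = -$4,267.61 (Jul)
Initial deposit = cushion − low point = $1,123.82 − (-$4,267.61) = $5,391.43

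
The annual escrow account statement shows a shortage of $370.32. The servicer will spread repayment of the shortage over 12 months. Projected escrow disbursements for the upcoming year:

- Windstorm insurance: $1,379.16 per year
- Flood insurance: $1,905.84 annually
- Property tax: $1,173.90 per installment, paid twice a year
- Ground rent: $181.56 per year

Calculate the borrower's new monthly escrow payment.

$515.39

Windstorm insurance: $1,379.16 annually
Flood insurance: $1,905.84 annually
Property tax: $1,173.90 × 2 = $2,347.80 annually
Ground rent: $181.56 annually
Combined annual = $5,814.36
Monthly escrow = $5,814.36 ÷ 12 = $484.53
Shortage per month = $370.32 / 12 = $30.86
Adjusted monthly = $484.53 + $30.86 = $515.39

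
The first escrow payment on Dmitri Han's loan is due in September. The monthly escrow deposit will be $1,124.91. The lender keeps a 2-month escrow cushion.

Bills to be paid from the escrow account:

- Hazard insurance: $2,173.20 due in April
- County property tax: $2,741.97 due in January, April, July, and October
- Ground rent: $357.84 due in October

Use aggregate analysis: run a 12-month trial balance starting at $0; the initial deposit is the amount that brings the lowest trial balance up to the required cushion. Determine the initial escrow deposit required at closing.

$4,007.49

Cushion = 2 × $1,124.91 = $2,249.82
Trial balance (start $0, +$1,124.91 each month, − disbursements):
  Sep: +$1,124.91 → $1,124.91
  Oct: +$1,124.91 − $3,099.81 → -$849.99
  Nov: +$1,124.91 → $274.92
  Dec: +$1,124.91 → $1,399.83
  Jan: +$1,124.91 − $2,741.97 → -$217.23
  Feb: +$1,124.91 → $907.68
  Mar: +$1,124.91 → $2,032.59
  Apr: +$1,124.91 − $4,915.17 → -$1,757.67
  May: +$1,124.91 → -$632.76
  Jun: +$1,124.91 → $492.15
  Jul: +$1,124.91 − $2,741.97 → -$1,124.91
  Aug: +$1,124.91 → $0.00
Lowest trial balance = -$1,757.67 (Apr)
Initial deposit = cushion − low point = $2,249.82 − (-$1,757.67) = $4,007.49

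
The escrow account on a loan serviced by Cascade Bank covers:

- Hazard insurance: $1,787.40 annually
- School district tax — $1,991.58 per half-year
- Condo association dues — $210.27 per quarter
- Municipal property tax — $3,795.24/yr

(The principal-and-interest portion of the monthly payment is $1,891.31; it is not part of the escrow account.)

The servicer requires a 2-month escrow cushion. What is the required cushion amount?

$1,734.48

Hazard insurance = $1,787.40 annually
School district tax = $1,991.58 × 2 = $3,983.16 annually
Condo association dues = $210.27 × 4 = $841.08 annually
Municipal property tax = $3,795.24 annually
Annual escrow total = $10,406.88
Per month = $10,406.88 / 12 = $867.24
Required cushion = 2 × $867.24 = $1,734.48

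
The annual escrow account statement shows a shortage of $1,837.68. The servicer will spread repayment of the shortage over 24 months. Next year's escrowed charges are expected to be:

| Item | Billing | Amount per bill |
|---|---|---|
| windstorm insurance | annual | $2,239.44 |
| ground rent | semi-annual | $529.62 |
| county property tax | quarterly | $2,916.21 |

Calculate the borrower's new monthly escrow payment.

$1,323.53

Windstorm insurance = $2,239.44 per year
Ground rent = $529.62 × 2 = $1,059.24 per year
County property tax = $2,916.21 × 4 = $11,664.84 per year
Yearly total = $14,963.52
Per month = $14,963.52 / 12 = $1,246.96
Monthly shortage recovery: $1,837.68 ÷ 24 = $76.57
New monthly escrow = $1,246.96 + $76.57 = $1,323.53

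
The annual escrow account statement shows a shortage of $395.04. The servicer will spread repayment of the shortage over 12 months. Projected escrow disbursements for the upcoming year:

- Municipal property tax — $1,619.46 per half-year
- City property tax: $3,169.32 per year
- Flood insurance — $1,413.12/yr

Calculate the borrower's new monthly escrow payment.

$684.70

Municipal property tax — $1,619.46 × 2 = $3,238.92
City property tax — $3,169.32
Flood insurance — $1,413.12
Yearly total = $3,238.92 + $3,169.32 + $1,413.12 = $7,821.36
Monthly escrow = $7,821.36 / 12 = $651.78
Monthly shortage recovery: $395.04 ÷ 12 = $32.92
Adjusted monthly = $651.78 + $32.92 = $684.70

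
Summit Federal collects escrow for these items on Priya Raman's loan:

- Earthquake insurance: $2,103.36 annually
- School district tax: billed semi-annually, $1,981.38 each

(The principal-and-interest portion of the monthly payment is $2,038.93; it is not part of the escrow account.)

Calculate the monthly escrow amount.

Earthquake insurance: $2,103.36
School district tax: $1,981.38 × 2 = $3,962.76
Total annual escrow = $2,103.36 + $3,962.76 = $6,066.12
Base monthly escrow = $6,066.12 / 12 = $505.51

$505.51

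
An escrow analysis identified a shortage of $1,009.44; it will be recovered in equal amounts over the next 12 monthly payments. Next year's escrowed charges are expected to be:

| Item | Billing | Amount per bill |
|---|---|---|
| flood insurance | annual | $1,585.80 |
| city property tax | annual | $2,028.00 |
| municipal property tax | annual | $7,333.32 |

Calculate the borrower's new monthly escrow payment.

Flood insurance: $1,585.80/yr
City property tax: $2,028.00/yr
Municipal property tax: $7,333.32/yr
Yearly total = $10,947.12
Base monthly escrow = $10,947.12 / 12 = $912.26
Shortage per month = $1,009.44 / 12 = $84.12
Adjusted monthly = $912.26 + $84.12 = $996.38

$996.38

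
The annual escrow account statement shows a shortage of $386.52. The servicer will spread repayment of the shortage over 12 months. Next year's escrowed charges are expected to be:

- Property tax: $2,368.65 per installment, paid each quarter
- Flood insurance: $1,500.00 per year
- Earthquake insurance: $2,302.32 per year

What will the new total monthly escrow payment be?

Property tax — $2,368.65 × 4 = $9,474.60
Flood insurance — $1,500.00
Earthquake insurance — $2,302.32
Combined annual = $9,474.60 + $1,500.00 + $2,302.32 = $13,276.92
Monthly = $13,276.92 ÷ 12 = $1,106.41
Shortage spread = $386.52 / 12 = $32.21/mo
Adjusted monthly = $1,106.41 + $32.21 = $1,138.62

$1,138.62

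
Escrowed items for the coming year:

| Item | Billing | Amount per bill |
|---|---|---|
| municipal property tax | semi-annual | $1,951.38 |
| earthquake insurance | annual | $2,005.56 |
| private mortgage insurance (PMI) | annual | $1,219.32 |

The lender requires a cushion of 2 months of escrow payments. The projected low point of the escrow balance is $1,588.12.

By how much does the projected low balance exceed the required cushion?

Municipal property tax = $1,951.38 × 2 = $3,902.76 per year
Earthquake insurance = $2,005.56 per year
Private mortgage insurance (PMI) = $1,219.32 per year
Annual escrow total = $3,902.76 + $2,005.56 + $1,219.32 = $7,127.64
Per month = $7,127.64 / 12 = $593.97
Cushion = 2 × $593.97 = $1,187.94
Excess over cushion: $1,588.12 − $1,187.94 = $400.18

$400.18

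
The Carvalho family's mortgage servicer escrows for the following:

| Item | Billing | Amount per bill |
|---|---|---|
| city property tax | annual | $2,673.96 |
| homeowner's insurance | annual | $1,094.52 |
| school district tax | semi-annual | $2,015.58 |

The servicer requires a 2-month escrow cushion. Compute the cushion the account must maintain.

City property tax = $2,673.96 annually
Homeowner's insurance = $1,094.52 annually
School district tax = $2,015.58 × 2 = $4,031.16 annually
Total annual escrow = $2,673.96 + $1,094.52 + $4,031.16 = $7,799.64
Per month = $7,799.64 / 12 = $649.97
Required cushion = 2 × $649.97 = $1,299.94

$1,299.94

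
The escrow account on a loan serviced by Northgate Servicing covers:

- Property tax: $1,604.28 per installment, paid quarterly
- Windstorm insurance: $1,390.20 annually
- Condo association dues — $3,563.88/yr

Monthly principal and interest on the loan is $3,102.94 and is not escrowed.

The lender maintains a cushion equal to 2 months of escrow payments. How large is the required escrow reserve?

Property tax — $1,604.28 × 4 = $6,417.12
Windstorm insurance — $1,390.20
Condo association dues — $3,563.88
Total annual escrow = $11,371.20
Per month = $11,371.20 ÷ 12 = $947.60
Required cushion = 2 × $947.60 = $1,895.20

$1,895.20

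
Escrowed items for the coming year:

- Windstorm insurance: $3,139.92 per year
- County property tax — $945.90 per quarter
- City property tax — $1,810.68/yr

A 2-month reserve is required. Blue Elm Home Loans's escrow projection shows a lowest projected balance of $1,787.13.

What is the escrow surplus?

Windstorm insurance = $3,139.92/yr
County property tax = $945.90 × 4 = $3,783.60/yr
City property tax = $1,810.68/yr
Combined annual = $3,139.92 + $3,783.60 + $1,810.68 = $8,734.20
Monthly = $8,734.20 / 12 = $727.85
Cushion = 2 × $727.85 = $1,455.70
Excess over cushion: $1,787.13 − $1,455.70 = $331.43

$331.43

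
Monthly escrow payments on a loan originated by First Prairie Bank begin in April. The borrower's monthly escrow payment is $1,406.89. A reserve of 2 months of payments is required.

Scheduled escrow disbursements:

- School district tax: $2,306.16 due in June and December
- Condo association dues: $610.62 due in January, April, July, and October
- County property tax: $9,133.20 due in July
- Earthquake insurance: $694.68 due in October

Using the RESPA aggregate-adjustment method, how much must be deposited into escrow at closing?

Cushion = 2 × $1,406.89 = $2,813.78
Trial balance (start $0, +$1,406.89 each month, − disbursements):
  Apr: +$1,406.89 − $610.62 → $796.27
  May: +$1,406.89 → $2,203.16
  Jun: +$1,406.89 − $2,306.16 → $1,303.89
  Jul: +$1,406.89 − $9,743.82 → -$7,033.04
  Aug: +$1,406.89 → -$5,626.15
  Sep: +$1,406.89 → -$4,219.26
  Oct: +$1,406.89 − $1,305.30 → -$4,117.67
  Nov: +$1,406.89 → -$2,710.78
  Dec: +$1,406.89 − $2,306.16 → -$3,610.05
  Jan: +$1,406.89 − $610.62 → -$2,813.78
  Feb: +$1,406.89 → -$1,406.89
  Mar: +$1,406.89 → $0.00
Lowest trial balance = -$7,033.04 (Jul)
Initial deposit = cushion − low point = $2,813.78 − (-$7,033.04) = $9,846.82

$9,846.82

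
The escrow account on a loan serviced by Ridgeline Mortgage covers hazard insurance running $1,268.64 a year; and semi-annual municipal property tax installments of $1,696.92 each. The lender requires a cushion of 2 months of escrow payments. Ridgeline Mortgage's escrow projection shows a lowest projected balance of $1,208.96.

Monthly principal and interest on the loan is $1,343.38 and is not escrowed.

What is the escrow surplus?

$431.88

Hazard insurance — $1,268.64
Municipal property tax — $1,696.92 × 2 = $3,393.84
Combined annual = $1,268.64 + $3,393.84 = $4,662.48
Monthly escrow = $4,662.48 ÷ 12 = $388.54
Required cushion = 2 × $388.54 = $777.08
Excess over cushion: $1,208.96 − $777.08 = $431.88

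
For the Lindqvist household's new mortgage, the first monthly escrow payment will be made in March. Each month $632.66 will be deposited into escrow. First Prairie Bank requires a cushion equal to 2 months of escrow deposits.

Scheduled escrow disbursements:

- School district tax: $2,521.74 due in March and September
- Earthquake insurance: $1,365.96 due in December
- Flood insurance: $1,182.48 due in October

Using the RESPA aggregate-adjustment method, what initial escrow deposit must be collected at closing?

Cushion = 2 × $632.66 = $1,265.32
Trial balance (start $0, +$632.66 each month, − disbursements):
  Mar: +$632.66 − $2,521.74 → -$1,889.08
  Apr: +$632.66 → -$1,256.42
  May: +$632.66 → -$623.76
  Jun: +$632.66 → $8.90
  Jul: +$632.66 → $641.56
  Aug: +$632.66 → $1,274.22
  Sep: +$632.66 − $2,521.74 → -$614.86
  Oct: +$632.66 − $1,182.48 → -$1,164.68
  Nov: +$632.66 → -$532.02
  Dec: +$632.66 − $1,365.96 → -$1,265.32
  Jan: +$632.66 → -$632.66
  Feb: +$632.66 → $0.00
Lowest trial balance = -$1,889.08 (Mar)
Initial deposit = cushion − low point = $1,265.32 − (-$1,889.08) = $3,154.40

$3,154.40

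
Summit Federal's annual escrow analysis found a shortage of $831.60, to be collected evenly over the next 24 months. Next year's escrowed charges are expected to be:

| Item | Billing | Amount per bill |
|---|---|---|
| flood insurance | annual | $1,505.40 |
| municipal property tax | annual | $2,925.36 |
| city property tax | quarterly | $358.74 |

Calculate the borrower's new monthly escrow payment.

Flood insurance = $1,505.40/yr
Municipal property tax = $2,925.36/yr
City property tax = $358.74 × 4 = $1,434.96/yr
Annual escrow total = $1,505.40 + $2,925.36 + $1,434.96 = $5,865.72
Base monthly escrow = $5,865.72 ÷ 12 = $488.81
Shortage per month = $831.60 / 24 = $34.65
Adjusted monthly = $488.81 + $34.65 = $523.46

$523.46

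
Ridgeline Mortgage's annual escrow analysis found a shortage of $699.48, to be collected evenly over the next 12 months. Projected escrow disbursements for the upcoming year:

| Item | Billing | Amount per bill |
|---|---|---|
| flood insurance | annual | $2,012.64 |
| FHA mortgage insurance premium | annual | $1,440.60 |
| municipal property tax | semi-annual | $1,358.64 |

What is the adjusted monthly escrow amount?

Flood insurance: $2,012.64 annually
FHA mortgage insurance premium: $1,440.60 annually
Municipal property tax: $1,358.64 × 2 = $2,717.28 annually
Annual escrow total = $6,170.52
Monthly = $6,170.52 ÷ 12 = $514.21
Shortage spread = $699.48 / 12 = $58.29/mo
New monthly escrow = $514.21 + $58.29 = $572.50

$572.50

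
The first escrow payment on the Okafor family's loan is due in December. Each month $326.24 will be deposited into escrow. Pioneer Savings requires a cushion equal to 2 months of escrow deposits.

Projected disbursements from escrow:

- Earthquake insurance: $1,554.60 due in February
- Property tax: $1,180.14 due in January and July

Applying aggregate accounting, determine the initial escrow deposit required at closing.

Cushion = 2 × $326.24 = $652.48
Trial balance (start $0, +$326.24 each month, − disbursements):
  Dec: +$326.24 → $326.24
  Jan: +$326.24 − $1,180.14 → -$527.66
  Feb: +$326.24 − $1,554.60 → -$1,756.02
  Mar: +$326.24 → -$1,429.78
  Apr: +$326.24 → -$1,103.54
  May: +$326.24 → -$777.30
  Jun: +$326.24 → -$451.06
  Jul: +$326.24 − $1,180.14 → -$1,304.96
  Aug: +$326.24 → -$978.72
  Sep: +$326.24 → -$652.48
  Oct: +$326.24 → -$326.24
  Nov: +$326.24 → $0.00
Lowest trial balance = -$1,756.02 (Feb)
Initial deposit = cushion − low point = $652.48 − (-$1,756.02) = $2,408.50

$2,408.50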